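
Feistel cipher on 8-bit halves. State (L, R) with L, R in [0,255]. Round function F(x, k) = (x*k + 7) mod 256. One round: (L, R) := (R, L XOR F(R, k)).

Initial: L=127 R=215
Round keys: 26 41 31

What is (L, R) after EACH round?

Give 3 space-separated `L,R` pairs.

Round 1 (k=26): L=215 R=162
Round 2 (k=41): L=162 R=46
Round 3 (k=31): L=46 R=59

Answer: 215,162 162,46 46,59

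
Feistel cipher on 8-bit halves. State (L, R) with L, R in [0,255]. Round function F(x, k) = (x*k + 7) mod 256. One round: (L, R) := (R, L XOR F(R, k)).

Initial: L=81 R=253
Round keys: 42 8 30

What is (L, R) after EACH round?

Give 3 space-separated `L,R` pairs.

Answer: 253,216 216,58 58,11

Derivation:
Round 1 (k=42): L=253 R=216
Round 2 (k=8): L=216 R=58
Round 3 (k=30): L=58 R=11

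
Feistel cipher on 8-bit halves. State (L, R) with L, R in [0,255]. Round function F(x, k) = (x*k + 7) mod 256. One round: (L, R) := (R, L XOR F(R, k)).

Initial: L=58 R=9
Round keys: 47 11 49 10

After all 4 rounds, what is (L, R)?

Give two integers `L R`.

Round 1 (k=47): L=9 R=148
Round 2 (k=11): L=148 R=106
Round 3 (k=49): L=106 R=197
Round 4 (k=10): L=197 R=211

Answer: 197 211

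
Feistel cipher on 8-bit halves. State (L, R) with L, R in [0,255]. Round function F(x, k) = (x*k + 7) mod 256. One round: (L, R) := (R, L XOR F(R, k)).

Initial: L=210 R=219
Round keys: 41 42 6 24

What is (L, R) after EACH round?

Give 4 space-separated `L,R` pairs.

Round 1 (k=41): L=219 R=200
Round 2 (k=42): L=200 R=12
Round 3 (k=6): L=12 R=135
Round 4 (k=24): L=135 R=163

Answer: 219,200 200,12 12,135 135,163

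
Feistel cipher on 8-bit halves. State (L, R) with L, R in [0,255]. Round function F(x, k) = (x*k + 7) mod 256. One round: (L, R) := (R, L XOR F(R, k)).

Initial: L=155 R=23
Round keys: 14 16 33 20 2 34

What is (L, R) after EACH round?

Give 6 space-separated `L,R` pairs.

Answer: 23,210 210,48 48,229 229,219 219,88 88,108

Derivation:
Round 1 (k=14): L=23 R=210
Round 2 (k=16): L=210 R=48
Round 3 (k=33): L=48 R=229
Round 4 (k=20): L=229 R=219
Round 5 (k=2): L=219 R=88
Round 6 (k=34): L=88 R=108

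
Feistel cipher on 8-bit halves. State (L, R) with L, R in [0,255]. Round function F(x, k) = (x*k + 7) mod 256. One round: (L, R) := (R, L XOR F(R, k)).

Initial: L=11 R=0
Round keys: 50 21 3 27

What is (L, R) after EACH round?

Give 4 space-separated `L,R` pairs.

Round 1 (k=50): L=0 R=12
Round 2 (k=21): L=12 R=3
Round 3 (k=3): L=3 R=28
Round 4 (k=27): L=28 R=248

Answer: 0,12 12,3 3,28 28,248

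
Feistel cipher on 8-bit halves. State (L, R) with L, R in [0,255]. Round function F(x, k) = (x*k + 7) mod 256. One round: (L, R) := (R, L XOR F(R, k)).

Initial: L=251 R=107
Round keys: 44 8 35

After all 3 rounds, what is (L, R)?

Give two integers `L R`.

Answer: 236 219

Derivation:
Round 1 (k=44): L=107 R=144
Round 2 (k=8): L=144 R=236
Round 3 (k=35): L=236 R=219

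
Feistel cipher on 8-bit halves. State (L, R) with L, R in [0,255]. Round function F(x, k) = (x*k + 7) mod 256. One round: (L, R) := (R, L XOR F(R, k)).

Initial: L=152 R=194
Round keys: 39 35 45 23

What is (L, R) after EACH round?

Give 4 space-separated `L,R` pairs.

Answer: 194,13 13,12 12,46 46,37

Derivation:
Round 1 (k=39): L=194 R=13
Round 2 (k=35): L=13 R=12
Round 3 (k=45): L=12 R=46
Round 4 (k=23): L=46 R=37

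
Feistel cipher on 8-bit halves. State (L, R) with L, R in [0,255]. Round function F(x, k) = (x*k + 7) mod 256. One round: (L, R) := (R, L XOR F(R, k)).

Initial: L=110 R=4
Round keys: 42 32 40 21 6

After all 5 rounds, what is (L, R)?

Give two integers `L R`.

Round 1 (k=42): L=4 R=193
Round 2 (k=32): L=193 R=35
Round 3 (k=40): L=35 R=190
Round 4 (k=21): L=190 R=190
Round 5 (k=6): L=190 R=197

Answer: 190 197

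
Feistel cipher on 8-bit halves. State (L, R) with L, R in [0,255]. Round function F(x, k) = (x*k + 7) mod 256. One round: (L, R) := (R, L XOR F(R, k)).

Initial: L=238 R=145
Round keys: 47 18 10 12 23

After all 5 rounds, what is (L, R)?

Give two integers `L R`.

Answer: 13 57

Derivation:
Round 1 (k=47): L=145 R=72
Round 2 (k=18): L=72 R=134
Round 3 (k=10): L=134 R=11
Round 4 (k=12): L=11 R=13
Round 5 (k=23): L=13 R=57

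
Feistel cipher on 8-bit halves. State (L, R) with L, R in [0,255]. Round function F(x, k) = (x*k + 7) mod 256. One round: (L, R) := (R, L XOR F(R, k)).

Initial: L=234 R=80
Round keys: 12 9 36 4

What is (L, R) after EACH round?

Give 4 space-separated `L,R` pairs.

Round 1 (k=12): L=80 R=45
Round 2 (k=9): L=45 R=204
Round 3 (k=36): L=204 R=154
Round 4 (k=4): L=154 R=163

Answer: 80,45 45,204 204,154 154,163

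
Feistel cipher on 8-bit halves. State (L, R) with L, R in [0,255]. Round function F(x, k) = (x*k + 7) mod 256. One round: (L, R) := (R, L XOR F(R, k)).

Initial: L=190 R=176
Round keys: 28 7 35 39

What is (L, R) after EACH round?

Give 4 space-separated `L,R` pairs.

Round 1 (k=28): L=176 R=249
Round 2 (k=7): L=249 R=102
Round 3 (k=35): L=102 R=0
Round 4 (k=39): L=0 R=97

Answer: 176,249 249,102 102,0 0,97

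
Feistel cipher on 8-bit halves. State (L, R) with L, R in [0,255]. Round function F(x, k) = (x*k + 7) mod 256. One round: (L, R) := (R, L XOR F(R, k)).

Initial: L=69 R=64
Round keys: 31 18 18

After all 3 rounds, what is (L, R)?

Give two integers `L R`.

Round 1 (k=31): L=64 R=130
Round 2 (k=18): L=130 R=107
Round 3 (k=18): L=107 R=15

Answer: 107 15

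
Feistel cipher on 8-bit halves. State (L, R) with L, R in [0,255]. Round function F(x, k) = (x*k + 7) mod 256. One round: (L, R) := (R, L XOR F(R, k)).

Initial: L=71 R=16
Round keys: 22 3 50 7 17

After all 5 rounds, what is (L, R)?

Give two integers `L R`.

Answer: 189 241

Derivation:
Round 1 (k=22): L=16 R=32
Round 2 (k=3): L=32 R=119
Round 3 (k=50): L=119 R=101
Round 4 (k=7): L=101 R=189
Round 5 (k=17): L=189 R=241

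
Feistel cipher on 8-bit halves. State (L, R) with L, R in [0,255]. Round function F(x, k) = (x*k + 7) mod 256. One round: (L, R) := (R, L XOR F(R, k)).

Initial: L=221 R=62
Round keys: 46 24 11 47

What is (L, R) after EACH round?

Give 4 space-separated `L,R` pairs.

Round 1 (k=46): L=62 R=246
Round 2 (k=24): L=246 R=41
Round 3 (k=11): L=41 R=60
Round 4 (k=47): L=60 R=34

Answer: 62,246 246,41 41,60 60,34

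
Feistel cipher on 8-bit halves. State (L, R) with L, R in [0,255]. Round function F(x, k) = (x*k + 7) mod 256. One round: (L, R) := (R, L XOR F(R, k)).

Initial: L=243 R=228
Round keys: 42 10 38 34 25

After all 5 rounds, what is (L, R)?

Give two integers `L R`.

Answer: 170 116

Derivation:
Round 1 (k=42): L=228 R=156
Round 2 (k=10): L=156 R=251
Round 3 (k=38): L=251 R=213
Round 4 (k=34): L=213 R=170
Round 5 (k=25): L=170 R=116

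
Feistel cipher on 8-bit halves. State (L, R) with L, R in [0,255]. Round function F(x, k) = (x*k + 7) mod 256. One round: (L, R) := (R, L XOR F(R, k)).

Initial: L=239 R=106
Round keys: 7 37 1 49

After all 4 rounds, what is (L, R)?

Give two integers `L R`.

Round 1 (k=7): L=106 R=2
Round 2 (k=37): L=2 R=59
Round 3 (k=1): L=59 R=64
Round 4 (k=49): L=64 R=124

Answer: 64 124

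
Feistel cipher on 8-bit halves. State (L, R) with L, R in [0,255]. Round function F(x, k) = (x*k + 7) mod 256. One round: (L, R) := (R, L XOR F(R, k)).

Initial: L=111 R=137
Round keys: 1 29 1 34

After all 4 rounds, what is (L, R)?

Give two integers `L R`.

Round 1 (k=1): L=137 R=255
Round 2 (k=29): L=255 R=99
Round 3 (k=1): L=99 R=149
Round 4 (k=34): L=149 R=178

Answer: 149 178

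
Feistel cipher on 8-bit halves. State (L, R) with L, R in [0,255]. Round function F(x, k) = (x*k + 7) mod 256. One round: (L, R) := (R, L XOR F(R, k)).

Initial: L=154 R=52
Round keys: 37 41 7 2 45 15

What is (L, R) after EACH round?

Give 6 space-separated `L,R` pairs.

Answer: 52,17 17,244 244,162 162,191 191,56 56,240

Derivation:
Round 1 (k=37): L=52 R=17
Round 2 (k=41): L=17 R=244
Round 3 (k=7): L=244 R=162
Round 4 (k=2): L=162 R=191
Round 5 (k=45): L=191 R=56
Round 6 (k=15): L=56 R=240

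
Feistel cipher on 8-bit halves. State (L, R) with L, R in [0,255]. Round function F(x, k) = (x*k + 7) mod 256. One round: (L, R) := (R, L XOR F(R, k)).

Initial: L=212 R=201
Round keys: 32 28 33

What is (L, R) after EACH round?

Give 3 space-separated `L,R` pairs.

Answer: 201,243 243,82 82,106

Derivation:
Round 1 (k=32): L=201 R=243
Round 2 (k=28): L=243 R=82
Round 3 (k=33): L=82 R=106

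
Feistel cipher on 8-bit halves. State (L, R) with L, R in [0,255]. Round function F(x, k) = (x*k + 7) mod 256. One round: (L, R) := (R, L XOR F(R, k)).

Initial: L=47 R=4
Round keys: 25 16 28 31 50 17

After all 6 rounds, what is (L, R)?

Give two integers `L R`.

Round 1 (k=25): L=4 R=68
Round 2 (k=16): L=68 R=67
Round 3 (k=28): L=67 R=31
Round 4 (k=31): L=31 R=139
Round 5 (k=50): L=139 R=50
Round 6 (k=17): L=50 R=210

Answer: 50 210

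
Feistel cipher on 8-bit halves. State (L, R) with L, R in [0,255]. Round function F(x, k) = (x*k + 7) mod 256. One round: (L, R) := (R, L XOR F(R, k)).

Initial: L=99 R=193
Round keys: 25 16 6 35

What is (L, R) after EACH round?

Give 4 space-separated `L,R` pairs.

Answer: 193,131 131,246 246,72 72,41

Derivation:
Round 1 (k=25): L=193 R=131
Round 2 (k=16): L=131 R=246
Round 3 (k=6): L=246 R=72
Round 4 (k=35): L=72 R=41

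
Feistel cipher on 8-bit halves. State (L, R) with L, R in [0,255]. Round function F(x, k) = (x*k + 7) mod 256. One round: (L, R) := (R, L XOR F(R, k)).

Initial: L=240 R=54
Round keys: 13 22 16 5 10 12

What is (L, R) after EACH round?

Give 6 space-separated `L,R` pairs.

Answer: 54,53 53,163 163,2 2,178 178,249 249,1

Derivation:
Round 1 (k=13): L=54 R=53
Round 2 (k=22): L=53 R=163
Round 3 (k=16): L=163 R=2
Round 4 (k=5): L=2 R=178
Round 5 (k=10): L=178 R=249
Round 6 (k=12): L=249 R=1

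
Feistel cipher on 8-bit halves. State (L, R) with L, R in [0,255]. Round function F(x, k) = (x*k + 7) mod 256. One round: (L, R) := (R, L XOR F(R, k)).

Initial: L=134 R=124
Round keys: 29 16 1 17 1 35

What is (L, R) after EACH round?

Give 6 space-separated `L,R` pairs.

Answer: 124,149 149,43 43,167 167,53 53,155 155,13

Derivation:
Round 1 (k=29): L=124 R=149
Round 2 (k=16): L=149 R=43
Round 3 (k=1): L=43 R=167
Round 4 (k=17): L=167 R=53
Round 5 (k=1): L=53 R=155
Round 6 (k=35): L=155 R=13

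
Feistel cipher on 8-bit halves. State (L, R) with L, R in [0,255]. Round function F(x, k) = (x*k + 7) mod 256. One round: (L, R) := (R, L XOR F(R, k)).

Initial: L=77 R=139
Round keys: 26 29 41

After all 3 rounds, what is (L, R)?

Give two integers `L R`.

Round 1 (k=26): L=139 R=104
Round 2 (k=29): L=104 R=68
Round 3 (k=41): L=68 R=131

Answer: 68 131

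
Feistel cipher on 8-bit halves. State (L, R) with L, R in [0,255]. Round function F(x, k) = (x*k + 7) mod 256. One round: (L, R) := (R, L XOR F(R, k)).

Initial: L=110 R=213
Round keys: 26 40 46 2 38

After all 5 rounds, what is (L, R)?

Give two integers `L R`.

Round 1 (k=26): L=213 R=199
Round 2 (k=40): L=199 R=202
Round 3 (k=46): L=202 R=148
Round 4 (k=2): L=148 R=229
Round 5 (k=38): L=229 R=145

Answer: 229 145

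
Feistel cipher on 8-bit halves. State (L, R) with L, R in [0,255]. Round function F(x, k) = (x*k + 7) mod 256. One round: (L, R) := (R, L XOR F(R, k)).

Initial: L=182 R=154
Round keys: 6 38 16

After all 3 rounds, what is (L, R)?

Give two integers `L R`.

Answer: 191 226

Derivation:
Round 1 (k=6): L=154 R=21
Round 2 (k=38): L=21 R=191
Round 3 (k=16): L=191 R=226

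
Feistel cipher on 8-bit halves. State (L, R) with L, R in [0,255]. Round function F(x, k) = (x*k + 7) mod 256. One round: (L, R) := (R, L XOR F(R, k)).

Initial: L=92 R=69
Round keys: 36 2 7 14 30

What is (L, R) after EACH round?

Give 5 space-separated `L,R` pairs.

Round 1 (k=36): L=69 R=231
Round 2 (k=2): L=231 R=144
Round 3 (k=7): L=144 R=16
Round 4 (k=14): L=16 R=119
Round 5 (k=30): L=119 R=233

Answer: 69,231 231,144 144,16 16,119 119,233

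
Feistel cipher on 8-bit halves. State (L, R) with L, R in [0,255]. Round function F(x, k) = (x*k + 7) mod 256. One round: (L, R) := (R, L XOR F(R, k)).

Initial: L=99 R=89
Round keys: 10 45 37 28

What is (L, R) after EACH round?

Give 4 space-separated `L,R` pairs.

Answer: 89,226 226,152 152,29 29,171

Derivation:
Round 1 (k=10): L=89 R=226
Round 2 (k=45): L=226 R=152
Round 3 (k=37): L=152 R=29
Round 4 (k=28): L=29 R=171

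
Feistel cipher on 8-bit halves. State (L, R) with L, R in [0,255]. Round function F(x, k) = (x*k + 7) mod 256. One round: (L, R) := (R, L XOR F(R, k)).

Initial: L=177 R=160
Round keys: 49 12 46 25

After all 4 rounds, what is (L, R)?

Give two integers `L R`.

Answer: 111 113

Derivation:
Round 1 (k=49): L=160 R=22
Round 2 (k=12): L=22 R=175
Round 3 (k=46): L=175 R=111
Round 4 (k=25): L=111 R=113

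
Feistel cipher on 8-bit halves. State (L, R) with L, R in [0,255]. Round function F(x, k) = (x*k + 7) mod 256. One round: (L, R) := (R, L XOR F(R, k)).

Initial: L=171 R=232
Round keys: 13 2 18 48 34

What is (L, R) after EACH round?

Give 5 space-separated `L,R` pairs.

Round 1 (k=13): L=232 R=100
Round 2 (k=2): L=100 R=39
Round 3 (k=18): L=39 R=161
Round 4 (k=48): L=161 R=16
Round 5 (k=34): L=16 R=134

Answer: 232,100 100,39 39,161 161,16 16,134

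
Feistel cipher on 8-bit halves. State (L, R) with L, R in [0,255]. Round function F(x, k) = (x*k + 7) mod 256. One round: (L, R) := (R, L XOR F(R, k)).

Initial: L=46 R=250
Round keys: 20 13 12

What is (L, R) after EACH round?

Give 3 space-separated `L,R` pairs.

Round 1 (k=20): L=250 R=161
Round 2 (k=13): L=161 R=206
Round 3 (k=12): L=206 R=14

Answer: 250,161 161,206 206,14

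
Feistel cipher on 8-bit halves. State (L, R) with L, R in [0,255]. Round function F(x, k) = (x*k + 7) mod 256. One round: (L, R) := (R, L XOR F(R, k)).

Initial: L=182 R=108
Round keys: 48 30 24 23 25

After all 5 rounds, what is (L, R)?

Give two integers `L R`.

Answer: 0 41

Derivation:
Round 1 (k=48): L=108 R=241
Round 2 (k=30): L=241 R=41
Round 3 (k=24): L=41 R=46
Round 4 (k=23): L=46 R=0
Round 5 (k=25): L=0 R=41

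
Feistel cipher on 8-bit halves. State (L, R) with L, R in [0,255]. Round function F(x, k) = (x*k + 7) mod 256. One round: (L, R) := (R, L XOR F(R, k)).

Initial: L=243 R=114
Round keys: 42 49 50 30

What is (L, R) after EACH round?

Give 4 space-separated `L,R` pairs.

Answer: 114,72 72,189 189,185 185,8

Derivation:
Round 1 (k=42): L=114 R=72
Round 2 (k=49): L=72 R=189
Round 3 (k=50): L=189 R=185
Round 4 (k=30): L=185 R=8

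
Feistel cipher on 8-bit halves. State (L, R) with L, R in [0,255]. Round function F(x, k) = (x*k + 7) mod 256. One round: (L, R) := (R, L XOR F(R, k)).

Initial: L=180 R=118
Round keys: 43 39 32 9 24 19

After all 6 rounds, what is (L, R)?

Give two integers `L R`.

Round 1 (k=43): L=118 R=109
Round 2 (k=39): L=109 R=212
Round 3 (k=32): L=212 R=234
Round 4 (k=9): L=234 R=149
Round 5 (k=24): L=149 R=21
Round 6 (k=19): L=21 R=3

Answer: 21 3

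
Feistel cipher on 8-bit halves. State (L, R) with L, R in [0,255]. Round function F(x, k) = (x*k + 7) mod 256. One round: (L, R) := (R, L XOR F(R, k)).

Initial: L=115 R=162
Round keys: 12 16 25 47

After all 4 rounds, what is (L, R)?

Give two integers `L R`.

Answer: 8 26

Derivation:
Round 1 (k=12): L=162 R=236
Round 2 (k=16): L=236 R=101
Round 3 (k=25): L=101 R=8
Round 4 (k=47): L=8 R=26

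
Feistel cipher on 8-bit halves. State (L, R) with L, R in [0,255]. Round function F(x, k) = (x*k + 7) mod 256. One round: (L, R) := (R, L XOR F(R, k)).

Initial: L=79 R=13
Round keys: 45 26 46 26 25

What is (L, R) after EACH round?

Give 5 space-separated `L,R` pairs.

Round 1 (k=45): L=13 R=31
Round 2 (k=26): L=31 R=32
Round 3 (k=46): L=32 R=216
Round 4 (k=26): L=216 R=215
Round 5 (k=25): L=215 R=222

Answer: 13,31 31,32 32,216 216,215 215,222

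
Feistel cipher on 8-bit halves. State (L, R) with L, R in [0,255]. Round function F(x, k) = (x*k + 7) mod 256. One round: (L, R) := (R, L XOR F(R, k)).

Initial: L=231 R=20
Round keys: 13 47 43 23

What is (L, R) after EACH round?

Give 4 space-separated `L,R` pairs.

Round 1 (k=13): L=20 R=236
Round 2 (k=47): L=236 R=79
Round 3 (k=43): L=79 R=160
Round 4 (k=23): L=160 R=40

Answer: 20,236 236,79 79,160 160,40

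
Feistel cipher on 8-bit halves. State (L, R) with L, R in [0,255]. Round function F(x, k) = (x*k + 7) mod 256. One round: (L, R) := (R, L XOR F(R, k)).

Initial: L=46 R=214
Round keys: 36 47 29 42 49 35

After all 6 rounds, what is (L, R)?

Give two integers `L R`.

Answer: 140 184

Derivation:
Round 1 (k=36): L=214 R=49
Round 2 (k=47): L=49 R=208
Round 3 (k=29): L=208 R=166
Round 4 (k=42): L=166 R=147
Round 5 (k=49): L=147 R=140
Round 6 (k=35): L=140 R=184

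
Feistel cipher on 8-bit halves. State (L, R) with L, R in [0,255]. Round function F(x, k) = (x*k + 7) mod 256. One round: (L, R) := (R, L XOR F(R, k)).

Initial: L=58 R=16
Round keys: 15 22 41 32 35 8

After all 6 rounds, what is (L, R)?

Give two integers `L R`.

Round 1 (k=15): L=16 R=205
Round 2 (k=22): L=205 R=181
Round 3 (k=41): L=181 R=201
Round 4 (k=32): L=201 R=146
Round 5 (k=35): L=146 R=52
Round 6 (k=8): L=52 R=53

Answer: 52 53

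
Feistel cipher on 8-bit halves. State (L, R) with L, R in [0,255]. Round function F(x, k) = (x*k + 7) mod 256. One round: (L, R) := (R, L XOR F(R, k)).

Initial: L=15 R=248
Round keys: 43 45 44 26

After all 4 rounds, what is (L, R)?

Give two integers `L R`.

Round 1 (k=43): L=248 R=160
Round 2 (k=45): L=160 R=223
Round 3 (k=44): L=223 R=251
Round 4 (k=26): L=251 R=90

Answer: 251 90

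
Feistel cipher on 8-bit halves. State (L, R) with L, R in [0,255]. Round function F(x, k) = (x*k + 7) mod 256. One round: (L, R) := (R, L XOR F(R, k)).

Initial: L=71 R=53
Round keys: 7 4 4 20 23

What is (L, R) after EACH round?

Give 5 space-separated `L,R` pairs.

Answer: 53,61 61,206 206,2 2,225 225,60

Derivation:
Round 1 (k=7): L=53 R=61
Round 2 (k=4): L=61 R=206
Round 3 (k=4): L=206 R=2
Round 4 (k=20): L=2 R=225
Round 5 (k=23): L=225 R=60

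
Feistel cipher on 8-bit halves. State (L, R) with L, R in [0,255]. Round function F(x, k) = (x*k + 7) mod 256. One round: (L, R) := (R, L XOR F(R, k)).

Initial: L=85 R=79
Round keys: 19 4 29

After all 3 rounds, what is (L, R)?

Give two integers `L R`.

Answer: 132 74

Derivation:
Round 1 (k=19): L=79 R=177
Round 2 (k=4): L=177 R=132
Round 3 (k=29): L=132 R=74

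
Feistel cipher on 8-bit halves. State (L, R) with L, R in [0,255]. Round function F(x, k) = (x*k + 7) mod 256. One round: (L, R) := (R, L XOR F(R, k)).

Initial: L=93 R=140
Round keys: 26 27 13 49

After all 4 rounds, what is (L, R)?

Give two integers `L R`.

Round 1 (k=26): L=140 R=98
Round 2 (k=27): L=98 R=209
Round 3 (k=13): L=209 R=198
Round 4 (k=49): L=198 R=60

Answer: 198 60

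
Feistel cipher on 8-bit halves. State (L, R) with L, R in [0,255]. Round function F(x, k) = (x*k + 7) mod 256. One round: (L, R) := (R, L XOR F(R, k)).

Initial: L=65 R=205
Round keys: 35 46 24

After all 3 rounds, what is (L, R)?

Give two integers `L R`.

Answer: 244 168

Derivation:
Round 1 (k=35): L=205 R=79
Round 2 (k=46): L=79 R=244
Round 3 (k=24): L=244 R=168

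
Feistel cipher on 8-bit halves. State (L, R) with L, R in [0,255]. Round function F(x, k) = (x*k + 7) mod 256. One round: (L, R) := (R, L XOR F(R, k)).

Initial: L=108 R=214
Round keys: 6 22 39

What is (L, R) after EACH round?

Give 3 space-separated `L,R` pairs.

Round 1 (k=6): L=214 R=103
Round 2 (k=22): L=103 R=55
Round 3 (k=39): L=55 R=15

Answer: 214,103 103,55 55,15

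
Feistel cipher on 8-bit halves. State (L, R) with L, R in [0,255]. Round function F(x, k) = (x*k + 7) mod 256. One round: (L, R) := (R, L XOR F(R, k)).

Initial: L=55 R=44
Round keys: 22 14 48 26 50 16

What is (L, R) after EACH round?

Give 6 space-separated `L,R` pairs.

Round 1 (k=22): L=44 R=248
Round 2 (k=14): L=248 R=187
Round 3 (k=48): L=187 R=239
Round 4 (k=26): L=239 R=246
Round 5 (k=50): L=246 R=252
Round 6 (k=16): L=252 R=49

Answer: 44,248 248,187 187,239 239,246 246,252 252,49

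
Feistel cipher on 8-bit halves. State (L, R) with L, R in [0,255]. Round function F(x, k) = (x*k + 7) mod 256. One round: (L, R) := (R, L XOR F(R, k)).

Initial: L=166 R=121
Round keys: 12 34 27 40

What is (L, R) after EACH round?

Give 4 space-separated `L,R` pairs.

Round 1 (k=12): L=121 R=21
Round 2 (k=34): L=21 R=168
Round 3 (k=27): L=168 R=170
Round 4 (k=40): L=170 R=63

Answer: 121,21 21,168 168,170 170,63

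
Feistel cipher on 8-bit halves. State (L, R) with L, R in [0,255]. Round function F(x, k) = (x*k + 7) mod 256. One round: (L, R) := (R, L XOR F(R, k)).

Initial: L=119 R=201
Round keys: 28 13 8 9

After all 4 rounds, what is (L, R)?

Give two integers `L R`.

Answer: 99 160

Derivation:
Round 1 (k=28): L=201 R=116
Round 2 (k=13): L=116 R=34
Round 3 (k=8): L=34 R=99
Round 4 (k=9): L=99 R=160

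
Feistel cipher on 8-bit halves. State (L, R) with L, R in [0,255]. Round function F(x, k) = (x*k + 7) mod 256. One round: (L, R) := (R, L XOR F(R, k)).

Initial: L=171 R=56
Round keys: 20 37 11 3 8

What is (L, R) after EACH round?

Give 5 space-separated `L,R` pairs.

Round 1 (k=20): L=56 R=204
Round 2 (k=37): L=204 R=187
Round 3 (k=11): L=187 R=220
Round 4 (k=3): L=220 R=32
Round 5 (k=8): L=32 R=219

Answer: 56,204 204,187 187,220 220,32 32,219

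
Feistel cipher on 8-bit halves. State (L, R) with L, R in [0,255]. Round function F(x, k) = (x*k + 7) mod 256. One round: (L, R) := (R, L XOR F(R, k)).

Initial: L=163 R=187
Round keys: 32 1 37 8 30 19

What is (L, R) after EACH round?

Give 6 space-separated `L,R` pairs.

Round 1 (k=32): L=187 R=196
Round 2 (k=1): L=196 R=112
Round 3 (k=37): L=112 R=243
Round 4 (k=8): L=243 R=239
Round 5 (k=30): L=239 R=250
Round 6 (k=19): L=250 R=122

Answer: 187,196 196,112 112,243 243,239 239,250 250,122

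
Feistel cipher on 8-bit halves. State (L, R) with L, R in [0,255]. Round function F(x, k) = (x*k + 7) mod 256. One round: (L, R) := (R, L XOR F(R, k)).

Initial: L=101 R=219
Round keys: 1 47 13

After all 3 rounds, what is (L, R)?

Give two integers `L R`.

Answer: 11 17

Derivation:
Round 1 (k=1): L=219 R=135
Round 2 (k=47): L=135 R=11
Round 3 (k=13): L=11 R=17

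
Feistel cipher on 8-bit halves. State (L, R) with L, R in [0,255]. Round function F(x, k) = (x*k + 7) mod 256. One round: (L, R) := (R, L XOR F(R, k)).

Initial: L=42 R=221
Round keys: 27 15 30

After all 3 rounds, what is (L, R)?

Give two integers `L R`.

Round 1 (k=27): L=221 R=124
Round 2 (k=15): L=124 R=150
Round 3 (k=30): L=150 R=231

Answer: 150 231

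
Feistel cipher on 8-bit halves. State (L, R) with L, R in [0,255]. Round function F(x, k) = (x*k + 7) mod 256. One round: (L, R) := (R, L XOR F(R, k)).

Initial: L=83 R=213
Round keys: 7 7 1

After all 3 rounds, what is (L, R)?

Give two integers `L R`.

Round 1 (k=7): L=213 R=137
Round 2 (k=7): L=137 R=19
Round 3 (k=1): L=19 R=147

Answer: 19 147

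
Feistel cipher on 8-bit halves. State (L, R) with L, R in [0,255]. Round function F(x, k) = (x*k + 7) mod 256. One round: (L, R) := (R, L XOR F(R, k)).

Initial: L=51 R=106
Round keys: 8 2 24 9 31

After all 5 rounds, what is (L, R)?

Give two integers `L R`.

Answer: 95 147

Derivation:
Round 1 (k=8): L=106 R=100
Round 2 (k=2): L=100 R=165
Round 3 (k=24): L=165 R=27
Round 4 (k=9): L=27 R=95
Round 5 (k=31): L=95 R=147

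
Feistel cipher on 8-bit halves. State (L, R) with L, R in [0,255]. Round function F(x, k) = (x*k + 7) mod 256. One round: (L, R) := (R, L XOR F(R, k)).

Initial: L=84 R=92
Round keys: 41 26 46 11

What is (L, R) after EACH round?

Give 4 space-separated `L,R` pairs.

Answer: 92,151 151,1 1,162 162,252

Derivation:
Round 1 (k=41): L=92 R=151
Round 2 (k=26): L=151 R=1
Round 3 (k=46): L=1 R=162
Round 4 (k=11): L=162 R=252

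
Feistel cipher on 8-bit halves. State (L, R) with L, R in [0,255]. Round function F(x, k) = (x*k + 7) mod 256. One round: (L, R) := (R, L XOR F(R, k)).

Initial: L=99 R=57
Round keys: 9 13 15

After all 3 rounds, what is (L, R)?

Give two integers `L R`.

Round 1 (k=9): L=57 R=107
Round 2 (k=13): L=107 R=79
Round 3 (k=15): L=79 R=195

Answer: 79 195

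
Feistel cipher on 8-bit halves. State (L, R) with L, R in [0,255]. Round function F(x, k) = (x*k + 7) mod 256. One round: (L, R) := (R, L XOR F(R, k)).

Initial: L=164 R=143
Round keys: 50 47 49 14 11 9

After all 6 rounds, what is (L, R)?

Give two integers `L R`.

Answer: 138 189

Derivation:
Round 1 (k=50): L=143 R=81
Round 2 (k=47): L=81 R=105
Round 3 (k=49): L=105 R=113
Round 4 (k=14): L=113 R=92
Round 5 (k=11): L=92 R=138
Round 6 (k=9): L=138 R=189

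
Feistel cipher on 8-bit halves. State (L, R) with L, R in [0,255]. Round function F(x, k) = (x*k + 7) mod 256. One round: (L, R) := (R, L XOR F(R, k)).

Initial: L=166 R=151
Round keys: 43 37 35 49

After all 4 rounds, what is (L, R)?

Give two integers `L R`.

Round 1 (k=43): L=151 R=194
Round 2 (k=37): L=194 R=134
Round 3 (k=35): L=134 R=155
Round 4 (k=49): L=155 R=52

Answer: 155 52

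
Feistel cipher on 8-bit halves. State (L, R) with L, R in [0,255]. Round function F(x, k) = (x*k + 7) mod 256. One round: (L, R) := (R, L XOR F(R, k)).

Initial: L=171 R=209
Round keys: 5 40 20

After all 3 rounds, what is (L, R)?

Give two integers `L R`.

Answer: 78 168

Derivation:
Round 1 (k=5): L=209 R=183
Round 2 (k=40): L=183 R=78
Round 3 (k=20): L=78 R=168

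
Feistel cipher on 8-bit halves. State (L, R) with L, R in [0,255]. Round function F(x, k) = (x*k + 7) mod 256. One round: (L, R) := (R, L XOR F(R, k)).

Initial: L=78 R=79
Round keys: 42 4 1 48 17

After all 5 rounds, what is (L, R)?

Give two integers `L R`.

Answer: 155 66

Derivation:
Round 1 (k=42): L=79 R=179
Round 2 (k=4): L=179 R=156
Round 3 (k=1): L=156 R=16
Round 4 (k=48): L=16 R=155
Round 5 (k=17): L=155 R=66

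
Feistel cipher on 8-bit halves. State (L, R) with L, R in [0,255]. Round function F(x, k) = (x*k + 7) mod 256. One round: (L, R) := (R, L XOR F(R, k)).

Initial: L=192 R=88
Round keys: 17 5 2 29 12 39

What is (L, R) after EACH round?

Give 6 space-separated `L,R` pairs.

Answer: 88,31 31,250 250,228 228,33 33,119 119,9

Derivation:
Round 1 (k=17): L=88 R=31
Round 2 (k=5): L=31 R=250
Round 3 (k=2): L=250 R=228
Round 4 (k=29): L=228 R=33
Round 5 (k=12): L=33 R=119
Round 6 (k=39): L=119 R=9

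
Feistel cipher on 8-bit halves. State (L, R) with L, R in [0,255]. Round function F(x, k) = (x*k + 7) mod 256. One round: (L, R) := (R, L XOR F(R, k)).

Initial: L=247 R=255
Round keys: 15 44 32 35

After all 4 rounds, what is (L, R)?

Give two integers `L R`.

Answer: 136 251

Derivation:
Round 1 (k=15): L=255 R=15
Round 2 (k=44): L=15 R=100
Round 3 (k=32): L=100 R=136
Round 4 (k=35): L=136 R=251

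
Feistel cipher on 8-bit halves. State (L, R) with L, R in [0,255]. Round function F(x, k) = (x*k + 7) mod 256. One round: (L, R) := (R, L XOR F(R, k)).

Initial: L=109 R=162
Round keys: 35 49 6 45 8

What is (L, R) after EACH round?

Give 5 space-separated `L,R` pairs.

Answer: 162,64 64,229 229,37 37,109 109,74

Derivation:
Round 1 (k=35): L=162 R=64
Round 2 (k=49): L=64 R=229
Round 3 (k=6): L=229 R=37
Round 4 (k=45): L=37 R=109
Round 5 (k=8): L=109 R=74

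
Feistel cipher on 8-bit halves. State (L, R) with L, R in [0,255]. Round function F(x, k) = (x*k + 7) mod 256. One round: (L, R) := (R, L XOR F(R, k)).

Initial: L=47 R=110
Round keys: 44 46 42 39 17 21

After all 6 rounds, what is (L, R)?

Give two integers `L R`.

Round 1 (k=44): L=110 R=192
Round 2 (k=46): L=192 R=233
Round 3 (k=42): L=233 R=129
Round 4 (k=39): L=129 R=71
Round 5 (k=17): L=71 R=63
Round 6 (k=21): L=63 R=117

Answer: 63 117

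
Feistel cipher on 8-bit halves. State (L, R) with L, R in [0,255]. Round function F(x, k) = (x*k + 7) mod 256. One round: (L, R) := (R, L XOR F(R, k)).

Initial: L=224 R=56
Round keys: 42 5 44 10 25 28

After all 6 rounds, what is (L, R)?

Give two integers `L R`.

Answer: 220 66

Derivation:
Round 1 (k=42): L=56 R=215
Round 2 (k=5): L=215 R=2
Round 3 (k=44): L=2 R=136
Round 4 (k=10): L=136 R=85
Round 5 (k=25): L=85 R=220
Round 6 (k=28): L=220 R=66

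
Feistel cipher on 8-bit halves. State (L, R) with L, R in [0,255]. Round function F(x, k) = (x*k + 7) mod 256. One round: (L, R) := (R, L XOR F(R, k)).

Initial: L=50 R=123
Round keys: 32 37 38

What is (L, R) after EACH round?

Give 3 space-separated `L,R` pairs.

Answer: 123,85 85,43 43,60

Derivation:
Round 1 (k=32): L=123 R=85
Round 2 (k=37): L=85 R=43
Round 3 (k=38): L=43 R=60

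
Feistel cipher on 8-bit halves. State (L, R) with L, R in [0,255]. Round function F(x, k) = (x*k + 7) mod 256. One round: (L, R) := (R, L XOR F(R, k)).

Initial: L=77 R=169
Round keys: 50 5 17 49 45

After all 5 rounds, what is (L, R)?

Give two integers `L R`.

Round 1 (k=50): L=169 R=68
Round 2 (k=5): L=68 R=242
Round 3 (k=17): L=242 R=93
Round 4 (k=49): L=93 R=38
Round 5 (k=45): L=38 R=232

Answer: 38 232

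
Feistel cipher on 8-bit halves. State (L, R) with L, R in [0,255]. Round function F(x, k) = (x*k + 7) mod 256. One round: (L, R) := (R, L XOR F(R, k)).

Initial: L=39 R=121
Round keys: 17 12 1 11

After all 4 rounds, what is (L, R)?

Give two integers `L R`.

Round 1 (k=17): L=121 R=55
Round 2 (k=12): L=55 R=226
Round 3 (k=1): L=226 R=222
Round 4 (k=11): L=222 R=115

Answer: 222 115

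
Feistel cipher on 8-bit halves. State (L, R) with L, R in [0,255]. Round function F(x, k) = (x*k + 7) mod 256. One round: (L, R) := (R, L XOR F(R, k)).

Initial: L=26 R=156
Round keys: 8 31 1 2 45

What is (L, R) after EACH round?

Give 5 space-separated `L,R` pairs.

Answer: 156,253 253,54 54,192 192,177 177,228

Derivation:
Round 1 (k=8): L=156 R=253
Round 2 (k=31): L=253 R=54
Round 3 (k=1): L=54 R=192
Round 4 (k=2): L=192 R=177
Round 5 (k=45): L=177 R=228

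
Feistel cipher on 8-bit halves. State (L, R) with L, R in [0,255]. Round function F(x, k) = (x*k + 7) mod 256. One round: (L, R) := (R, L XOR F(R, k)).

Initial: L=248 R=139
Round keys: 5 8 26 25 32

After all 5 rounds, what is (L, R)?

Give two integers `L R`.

Round 1 (k=5): L=139 R=70
Round 2 (k=8): L=70 R=188
Round 3 (k=26): L=188 R=89
Round 4 (k=25): L=89 R=4
Round 5 (k=32): L=4 R=222

Answer: 4 222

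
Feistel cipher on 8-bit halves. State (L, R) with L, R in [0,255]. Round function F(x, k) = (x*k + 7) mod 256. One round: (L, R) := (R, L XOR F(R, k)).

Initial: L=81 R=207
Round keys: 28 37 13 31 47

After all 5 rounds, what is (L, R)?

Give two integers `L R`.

Round 1 (k=28): L=207 R=250
Round 2 (k=37): L=250 R=230
Round 3 (k=13): L=230 R=79
Round 4 (k=31): L=79 R=126
Round 5 (k=47): L=126 R=102

Answer: 126 102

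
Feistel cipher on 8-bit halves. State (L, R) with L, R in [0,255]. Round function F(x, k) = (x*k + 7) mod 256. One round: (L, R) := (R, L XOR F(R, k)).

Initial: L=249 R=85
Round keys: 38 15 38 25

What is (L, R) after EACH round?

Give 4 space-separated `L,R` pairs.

Answer: 85,92 92,62 62,103 103,40

Derivation:
Round 1 (k=38): L=85 R=92
Round 2 (k=15): L=92 R=62
Round 3 (k=38): L=62 R=103
Round 4 (k=25): L=103 R=40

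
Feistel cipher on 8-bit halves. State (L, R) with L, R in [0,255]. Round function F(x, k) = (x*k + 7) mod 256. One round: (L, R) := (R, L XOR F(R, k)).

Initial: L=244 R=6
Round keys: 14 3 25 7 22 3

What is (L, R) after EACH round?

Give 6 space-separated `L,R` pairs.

Round 1 (k=14): L=6 R=175
Round 2 (k=3): L=175 R=18
Round 3 (k=25): L=18 R=102
Round 4 (k=7): L=102 R=195
Round 5 (k=22): L=195 R=175
Round 6 (k=3): L=175 R=215

Answer: 6,175 175,18 18,102 102,195 195,175 175,215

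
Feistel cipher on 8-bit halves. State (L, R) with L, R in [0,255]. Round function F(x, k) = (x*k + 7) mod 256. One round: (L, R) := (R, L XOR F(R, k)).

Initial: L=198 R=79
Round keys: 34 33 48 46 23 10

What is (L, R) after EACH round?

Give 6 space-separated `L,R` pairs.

Answer: 79,67 67,229 229,180 180,186 186,9 9,219

Derivation:
Round 1 (k=34): L=79 R=67
Round 2 (k=33): L=67 R=229
Round 3 (k=48): L=229 R=180
Round 4 (k=46): L=180 R=186
Round 5 (k=23): L=186 R=9
Round 6 (k=10): L=9 R=219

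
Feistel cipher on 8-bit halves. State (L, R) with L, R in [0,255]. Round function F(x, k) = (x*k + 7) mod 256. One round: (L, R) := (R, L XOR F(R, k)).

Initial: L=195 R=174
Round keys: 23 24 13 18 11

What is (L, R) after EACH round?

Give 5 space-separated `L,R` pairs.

Round 1 (k=23): L=174 R=106
Round 2 (k=24): L=106 R=89
Round 3 (k=13): L=89 R=230
Round 4 (k=18): L=230 R=106
Round 5 (k=11): L=106 R=115

Answer: 174,106 106,89 89,230 230,106 106,115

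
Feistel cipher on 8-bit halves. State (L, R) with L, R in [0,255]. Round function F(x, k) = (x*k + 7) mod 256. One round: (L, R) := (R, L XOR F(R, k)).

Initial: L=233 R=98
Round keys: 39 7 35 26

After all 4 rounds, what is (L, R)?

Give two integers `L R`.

Answer: 62 250

Derivation:
Round 1 (k=39): L=98 R=28
Round 2 (k=7): L=28 R=169
Round 3 (k=35): L=169 R=62
Round 4 (k=26): L=62 R=250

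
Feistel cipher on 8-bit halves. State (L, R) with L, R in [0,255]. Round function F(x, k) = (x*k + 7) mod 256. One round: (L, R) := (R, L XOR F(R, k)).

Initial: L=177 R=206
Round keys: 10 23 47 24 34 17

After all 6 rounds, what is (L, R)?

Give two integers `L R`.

Round 1 (k=10): L=206 R=162
Round 2 (k=23): L=162 R=91
Round 3 (k=47): L=91 R=30
Round 4 (k=24): L=30 R=140
Round 5 (k=34): L=140 R=129
Round 6 (k=17): L=129 R=20

Answer: 129 20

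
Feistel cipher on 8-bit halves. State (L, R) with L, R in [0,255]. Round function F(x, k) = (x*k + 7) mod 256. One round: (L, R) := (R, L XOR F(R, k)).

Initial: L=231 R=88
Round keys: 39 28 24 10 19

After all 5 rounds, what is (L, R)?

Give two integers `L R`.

Round 1 (k=39): L=88 R=136
Round 2 (k=28): L=136 R=191
Round 3 (k=24): L=191 R=103
Round 4 (k=10): L=103 R=178
Round 5 (k=19): L=178 R=90

Answer: 178 90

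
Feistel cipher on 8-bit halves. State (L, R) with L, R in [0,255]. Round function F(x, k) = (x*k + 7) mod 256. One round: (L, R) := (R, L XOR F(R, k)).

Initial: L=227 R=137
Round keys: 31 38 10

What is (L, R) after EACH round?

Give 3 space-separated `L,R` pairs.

Round 1 (k=31): L=137 R=125
Round 2 (k=38): L=125 R=28
Round 3 (k=10): L=28 R=98

Answer: 137,125 125,28 28,98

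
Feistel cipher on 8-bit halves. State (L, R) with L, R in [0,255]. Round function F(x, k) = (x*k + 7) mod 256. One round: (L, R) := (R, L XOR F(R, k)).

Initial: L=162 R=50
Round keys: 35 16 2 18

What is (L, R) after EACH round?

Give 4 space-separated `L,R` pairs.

Round 1 (k=35): L=50 R=127
Round 2 (k=16): L=127 R=197
Round 3 (k=2): L=197 R=238
Round 4 (k=18): L=238 R=6

Answer: 50,127 127,197 197,238 238,6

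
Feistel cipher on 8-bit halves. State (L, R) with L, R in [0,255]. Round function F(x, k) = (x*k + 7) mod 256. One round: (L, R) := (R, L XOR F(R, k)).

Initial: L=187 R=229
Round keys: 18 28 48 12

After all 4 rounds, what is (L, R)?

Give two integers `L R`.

Answer: 125 217

Derivation:
Round 1 (k=18): L=229 R=154
Round 2 (k=28): L=154 R=58
Round 3 (k=48): L=58 R=125
Round 4 (k=12): L=125 R=217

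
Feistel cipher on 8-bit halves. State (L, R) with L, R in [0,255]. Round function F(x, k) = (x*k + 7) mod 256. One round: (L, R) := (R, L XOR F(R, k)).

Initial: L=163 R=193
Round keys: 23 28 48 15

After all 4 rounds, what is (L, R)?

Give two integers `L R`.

Round 1 (k=23): L=193 R=253
Round 2 (k=28): L=253 R=114
Round 3 (k=48): L=114 R=154
Round 4 (k=15): L=154 R=127

Answer: 154 127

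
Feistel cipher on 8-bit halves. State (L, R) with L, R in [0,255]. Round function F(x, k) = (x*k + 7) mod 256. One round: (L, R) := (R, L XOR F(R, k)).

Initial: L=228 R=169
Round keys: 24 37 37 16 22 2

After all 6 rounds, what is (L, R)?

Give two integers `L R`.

Answer: 182 67

Derivation:
Round 1 (k=24): L=169 R=59
Round 2 (k=37): L=59 R=39
Round 3 (k=37): L=39 R=145
Round 4 (k=16): L=145 R=48
Round 5 (k=22): L=48 R=182
Round 6 (k=2): L=182 R=67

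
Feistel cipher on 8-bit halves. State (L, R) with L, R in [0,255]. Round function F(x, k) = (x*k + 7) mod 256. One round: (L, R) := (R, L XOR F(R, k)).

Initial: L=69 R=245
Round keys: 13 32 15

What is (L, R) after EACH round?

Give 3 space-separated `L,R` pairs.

Round 1 (k=13): L=245 R=61
Round 2 (k=32): L=61 R=82
Round 3 (k=15): L=82 R=232

Answer: 245,61 61,82 82,232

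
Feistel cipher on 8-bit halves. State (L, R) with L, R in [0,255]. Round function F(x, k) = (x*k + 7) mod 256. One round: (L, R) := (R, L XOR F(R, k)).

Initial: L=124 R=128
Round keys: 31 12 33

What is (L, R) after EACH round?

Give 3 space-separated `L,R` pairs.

Answer: 128,251 251,75 75,73

Derivation:
Round 1 (k=31): L=128 R=251
Round 2 (k=12): L=251 R=75
Round 3 (k=33): L=75 R=73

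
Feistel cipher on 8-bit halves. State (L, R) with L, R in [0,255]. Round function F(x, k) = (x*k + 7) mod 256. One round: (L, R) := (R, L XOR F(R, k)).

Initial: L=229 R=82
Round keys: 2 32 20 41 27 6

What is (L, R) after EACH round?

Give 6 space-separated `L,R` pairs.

Answer: 82,78 78,149 149,229 229,33 33,103 103,80

Derivation:
Round 1 (k=2): L=82 R=78
Round 2 (k=32): L=78 R=149
Round 3 (k=20): L=149 R=229
Round 4 (k=41): L=229 R=33
Round 5 (k=27): L=33 R=103
Round 6 (k=6): L=103 R=80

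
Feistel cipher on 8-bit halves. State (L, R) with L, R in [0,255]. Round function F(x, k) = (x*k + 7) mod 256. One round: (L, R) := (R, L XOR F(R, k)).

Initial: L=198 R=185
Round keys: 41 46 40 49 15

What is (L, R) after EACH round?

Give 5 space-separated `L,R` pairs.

Answer: 185,110 110,114 114,185 185,2 2,156

Derivation:
Round 1 (k=41): L=185 R=110
Round 2 (k=46): L=110 R=114
Round 3 (k=40): L=114 R=185
Round 4 (k=49): L=185 R=2
Round 5 (k=15): L=2 R=156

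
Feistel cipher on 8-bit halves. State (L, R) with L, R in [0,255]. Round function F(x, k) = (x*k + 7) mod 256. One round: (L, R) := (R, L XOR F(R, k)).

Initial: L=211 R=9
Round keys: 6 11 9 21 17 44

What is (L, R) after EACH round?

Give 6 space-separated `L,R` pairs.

Answer: 9,238 238,72 72,97 97,180 180,154 154,203

Derivation:
Round 1 (k=6): L=9 R=238
Round 2 (k=11): L=238 R=72
Round 3 (k=9): L=72 R=97
Round 4 (k=21): L=97 R=180
Round 5 (k=17): L=180 R=154
Round 6 (k=44): L=154 R=203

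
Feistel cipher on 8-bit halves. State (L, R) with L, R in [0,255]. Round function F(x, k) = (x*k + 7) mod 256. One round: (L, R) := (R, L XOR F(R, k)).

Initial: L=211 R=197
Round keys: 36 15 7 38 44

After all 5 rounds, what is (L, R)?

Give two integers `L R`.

Answer: 255 78

Derivation:
Round 1 (k=36): L=197 R=104
Round 2 (k=15): L=104 R=218
Round 3 (k=7): L=218 R=149
Round 4 (k=38): L=149 R=255
Round 5 (k=44): L=255 R=78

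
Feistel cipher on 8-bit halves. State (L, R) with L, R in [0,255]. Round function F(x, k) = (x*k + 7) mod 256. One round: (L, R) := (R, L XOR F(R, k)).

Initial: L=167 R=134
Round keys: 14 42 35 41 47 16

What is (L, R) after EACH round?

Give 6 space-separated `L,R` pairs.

Answer: 134,252 252,217 217,78 78,92 92,165 165,11

Derivation:
Round 1 (k=14): L=134 R=252
Round 2 (k=42): L=252 R=217
Round 3 (k=35): L=217 R=78
Round 4 (k=41): L=78 R=92
Round 5 (k=47): L=92 R=165
Round 6 (k=16): L=165 R=11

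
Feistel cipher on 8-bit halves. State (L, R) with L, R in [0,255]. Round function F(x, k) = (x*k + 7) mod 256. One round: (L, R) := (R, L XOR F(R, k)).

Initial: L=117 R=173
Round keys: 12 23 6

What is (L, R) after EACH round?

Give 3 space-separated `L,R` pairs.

Round 1 (k=12): L=173 R=86
Round 2 (k=23): L=86 R=108
Round 3 (k=6): L=108 R=217

Answer: 173,86 86,108 108,217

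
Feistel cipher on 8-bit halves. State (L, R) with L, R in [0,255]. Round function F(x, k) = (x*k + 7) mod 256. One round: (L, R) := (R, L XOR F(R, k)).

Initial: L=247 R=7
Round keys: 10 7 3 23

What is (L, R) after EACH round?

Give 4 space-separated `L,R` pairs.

Round 1 (k=10): L=7 R=186
Round 2 (k=7): L=186 R=26
Round 3 (k=3): L=26 R=239
Round 4 (k=23): L=239 R=154

Answer: 7,186 186,26 26,239 239,154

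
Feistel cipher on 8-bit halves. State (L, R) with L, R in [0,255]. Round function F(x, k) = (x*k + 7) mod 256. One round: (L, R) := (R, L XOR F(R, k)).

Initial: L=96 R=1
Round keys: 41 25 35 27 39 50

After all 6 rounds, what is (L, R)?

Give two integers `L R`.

Round 1 (k=41): L=1 R=80
Round 2 (k=25): L=80 R=214
Round 3 (k=35): L=214 R=25
Round 4 (k=27): L=25 R=124
Round 5 (k=39): L=124 R=242
Round 6 (k=50): L=242 R=55

Answer: 242 55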